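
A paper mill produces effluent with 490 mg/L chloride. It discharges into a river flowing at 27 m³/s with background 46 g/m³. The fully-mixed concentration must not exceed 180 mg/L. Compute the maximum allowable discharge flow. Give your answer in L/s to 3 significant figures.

Mass balance at complete mixing: C_std·(Q_w + Q_r) = Q_w·C_e + Q_r·C_b.
Rearranging, Q_w = Q_r·(C_std − C_b)/(C_e − C_std) = 27·(180 − 46) / (490 − 180) = 11.67 m³/s.
= 1.167e+04 L/s.

11700 L/s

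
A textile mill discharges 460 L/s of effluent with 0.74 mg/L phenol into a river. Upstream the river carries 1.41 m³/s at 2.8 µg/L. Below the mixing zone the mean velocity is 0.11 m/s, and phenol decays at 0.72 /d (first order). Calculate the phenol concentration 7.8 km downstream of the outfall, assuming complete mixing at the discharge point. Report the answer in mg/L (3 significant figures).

0.102 mg/L

460 L/s = 0.46 m³/s.
2.8 µg/L = 0.0028 mg/L.
After complete mixing, C₀ = (0.46·0.74 + 1.41·0.0028) / 1.87 = 0.1841 mg/L.
Travel time t = 7800 m / 0.11 m/s = 7.091e+04 s = 0.8207 d.
C = 0.1841·exp(−0.72·0.8207) = 0.1841·0.5538 = 0.102 mg/L.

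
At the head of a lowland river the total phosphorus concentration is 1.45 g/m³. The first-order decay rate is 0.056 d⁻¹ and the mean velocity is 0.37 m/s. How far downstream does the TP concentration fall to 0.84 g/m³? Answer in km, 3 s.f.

From C = C₀·e^(−kt), t = ln(C₀/C)/k = ln(1.45/0.84)/0.056 = 0.5459/0.056 = 9.749 d.
Distance = v·t = 0.37 m/s × 8.423e+05 s = 3.116e+05 m = 311.6 km.

312 km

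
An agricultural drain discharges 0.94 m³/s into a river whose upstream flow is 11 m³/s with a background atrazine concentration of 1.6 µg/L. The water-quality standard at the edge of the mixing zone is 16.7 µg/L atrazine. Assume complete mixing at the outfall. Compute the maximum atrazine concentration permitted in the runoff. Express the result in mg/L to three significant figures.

1.6 µg/L = 0.0016 mg/L.
16.7 µg/L = 0.0167 mg/L.
Mass balance: 0.0167·11.94 = 0.94·Cₑ + 11·0.0016.
Cₑ = (0.1994 − 0.0176) / 0.94 = 0.1934 mg/L.

0.193 mg/L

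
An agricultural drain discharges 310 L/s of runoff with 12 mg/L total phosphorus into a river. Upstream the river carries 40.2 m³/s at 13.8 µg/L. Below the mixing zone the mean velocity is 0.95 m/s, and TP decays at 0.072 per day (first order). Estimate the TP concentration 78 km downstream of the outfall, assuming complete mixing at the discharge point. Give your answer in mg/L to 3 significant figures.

310 L/s = 0.31 m³/s.
13.8 µg/L = 0.0138 mg/L.
After complete mixing, C₀ = (0.31·12 + 40.2·0.0138) / 40.51 = 0.1055 mg/L.
Travel time t = 7.8e+04 m / 0.95 m/s = 8.211e+04 s = 0.9503 d.
C = 0.1055·exp(−0.072·0.9503) = 0.1055·0.9339 = 0.09855 mg/L.

0.0985 mg/L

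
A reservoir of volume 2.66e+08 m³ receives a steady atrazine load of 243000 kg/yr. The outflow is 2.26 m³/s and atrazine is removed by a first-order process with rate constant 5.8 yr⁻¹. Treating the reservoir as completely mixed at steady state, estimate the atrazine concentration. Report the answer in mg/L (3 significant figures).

Outflow Q = 2.26 m³/s × 3.156e+07 s/yr = 7.132e+07 m³/yr.
Steady-state CSTR mass balance: W = Q·C + k·V·C, so C = W/(Q + kV).
Q + kV = 7.132e+07 + 5.8·2.66e+08 = 1.614e+09 m³/yr.
C = 243000/1.614e+09 = 0.0001505 kg/m³ = 0.1505 mg/L.

0.151 mg/L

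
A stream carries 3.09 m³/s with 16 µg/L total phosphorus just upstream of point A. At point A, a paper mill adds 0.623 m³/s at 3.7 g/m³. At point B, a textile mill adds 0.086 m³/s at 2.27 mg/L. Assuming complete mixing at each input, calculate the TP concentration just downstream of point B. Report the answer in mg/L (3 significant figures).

0.671 mg/L

16 µg/L = 0.016 mg/L.
After input A: C = (3.09·0.016 + 0.623·3.7) / 3.713 = 0.6341 mg/L.
After input B: C = (3.713·0.6341 + 0.086·2.27) / 3.799 = 0.6712 mg/L.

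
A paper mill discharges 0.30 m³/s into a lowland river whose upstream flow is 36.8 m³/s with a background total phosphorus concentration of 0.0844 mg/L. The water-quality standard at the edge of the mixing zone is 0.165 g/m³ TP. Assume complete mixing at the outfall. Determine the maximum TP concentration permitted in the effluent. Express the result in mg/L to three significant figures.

10.1 mg/L

Mass balance: 0.165·37.1 = 0.3·Cₑ + 36.8·0.0844.
Cₑ = (6.121 − 3.106) / 0.3 = 10.05 mg/L.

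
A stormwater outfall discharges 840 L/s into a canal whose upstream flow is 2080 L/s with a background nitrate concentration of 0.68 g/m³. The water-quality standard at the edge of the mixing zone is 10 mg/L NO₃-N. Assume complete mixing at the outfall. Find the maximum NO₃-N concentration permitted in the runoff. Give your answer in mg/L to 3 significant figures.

840 L/s = 0.84 m³/s.
2080 L/s = 2.08 m³/s.
Mass balance: 10·2.92 = 0.84·Cₑ + 2.08·0.68.
Cₑ = (29.2 − 1.414) / 0.84 = 33.08 mg/L.

33.1 mg/L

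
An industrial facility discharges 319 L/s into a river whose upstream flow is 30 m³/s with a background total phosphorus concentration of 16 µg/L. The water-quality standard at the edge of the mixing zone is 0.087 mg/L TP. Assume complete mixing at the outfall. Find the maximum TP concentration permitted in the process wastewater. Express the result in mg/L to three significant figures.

319 L/s = 0.319 m³/s.
16 µg/L = 0.016 mg/L.
Mass balance: 0.087·30.32 = 0.319·Cₑ + 30·0.016.
Cₑ = (2.638 − 0.48) / 0.319 = 6.764 mg/L.

6.76 mg/L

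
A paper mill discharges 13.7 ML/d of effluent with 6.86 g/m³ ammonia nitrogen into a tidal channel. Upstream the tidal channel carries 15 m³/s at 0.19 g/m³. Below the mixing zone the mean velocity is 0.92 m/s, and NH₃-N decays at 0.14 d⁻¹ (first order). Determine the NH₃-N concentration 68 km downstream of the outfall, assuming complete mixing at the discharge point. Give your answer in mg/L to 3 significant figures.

0.230 mg/L

13.7 ML/d = 0.1586 m³/s.
After complete mixing, C₀ = (0.1586·6.86 + 15·0.19) / 15.16 = 0.2598 mg/L.
Travel time t = 6.8e+04 m / 0.92 m/s = 7.391e+04 s = 0.8555 d.
C = 0.2598·exp(−0.14·0.8555) = 0.2598·0.8871 = 0.2304 mg/L.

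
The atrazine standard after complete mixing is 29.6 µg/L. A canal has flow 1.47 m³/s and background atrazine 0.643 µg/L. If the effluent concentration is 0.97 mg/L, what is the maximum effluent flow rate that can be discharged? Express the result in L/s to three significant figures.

45.3 L/s

0.643 µg/L = 0.000643 mg/L.
29.6 µg/L = 0.0296 mg/L.
Mass balance at complete mixing: C_std·(Q_w + Q_r) = Q_w·C_e + Q_r·C_b.
Rearranging, Q_w = Q_r·(C_std − C_b)/(C_e − C_std) = 1.47·(0.0296 − 0.000643) / (0.97 − 0.0296) = 0.04526 m³/s.
= 45.26 L/s.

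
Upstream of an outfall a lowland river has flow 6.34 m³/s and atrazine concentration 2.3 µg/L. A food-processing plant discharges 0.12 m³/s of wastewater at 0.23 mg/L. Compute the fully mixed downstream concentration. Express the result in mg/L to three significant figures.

0.00653 mg/L

2.3 µg/L = 0.0023 mg/L.
Flow-weighted mixing gives C = (0.12·0.23 + 6.34·0.0023) / (0.12 + 6.34) = 0.04218/6.46 = 0.00653 mg/L.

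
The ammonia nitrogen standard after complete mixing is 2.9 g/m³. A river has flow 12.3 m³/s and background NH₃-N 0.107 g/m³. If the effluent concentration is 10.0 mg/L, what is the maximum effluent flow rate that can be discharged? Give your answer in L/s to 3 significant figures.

4840 L/s

Mass balance at complete mixing: C_std·(Q_w + Q_r) = Q_w·C_e + Q_r·C_b.
Rearranging, Q_w = Q_r·(C_std − C_b)/(C_e − C_std) = 12.3·(2.9 − 0.107) / (10 − 2.9) = 4.839 m³/s.
= 4839 L/s.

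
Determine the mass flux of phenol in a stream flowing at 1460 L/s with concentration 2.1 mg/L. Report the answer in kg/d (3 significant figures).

1460 L/s = 1.46 m³/s.
Mass flux = Q·C = 1.46 m³/s × 2.1 g/m³ = 3.066 g/s.
= 3.066 g/s × 86.4 = 264.9 kg/d.

265 kg/d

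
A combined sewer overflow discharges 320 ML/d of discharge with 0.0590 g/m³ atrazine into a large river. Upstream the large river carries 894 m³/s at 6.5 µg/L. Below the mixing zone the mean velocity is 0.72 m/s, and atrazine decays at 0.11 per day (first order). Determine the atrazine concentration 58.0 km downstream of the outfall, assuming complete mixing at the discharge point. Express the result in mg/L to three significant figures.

320 ML/d = 3.704 m³/s.
6.5 µg/L = 0.0065 mg/L.
After complete mixing, C₀ = (3.704·0.059 + 894·0.0065) / 897.7 = 0.006717 mg/L.
Travel time t = 5.8e+04 m / 0.72 m/s = 8.056e+04 s = 0.9324 d.
C = 0.006717·exp(−0.11·0.9324) = 0.006717·0.9025 = 0.006062 mg/L.

0.00606 mg/L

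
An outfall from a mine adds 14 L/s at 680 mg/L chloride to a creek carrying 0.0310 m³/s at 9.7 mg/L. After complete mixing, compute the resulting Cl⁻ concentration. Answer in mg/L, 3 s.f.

218 mg/L

14 L/s = 0.014 m³/s.
Flow-weighted mixing gives C = (0.014·680 + 0.031·9.7) / (0.014 + 0.031) = 9.821/0.045 = 218.2 mg/L.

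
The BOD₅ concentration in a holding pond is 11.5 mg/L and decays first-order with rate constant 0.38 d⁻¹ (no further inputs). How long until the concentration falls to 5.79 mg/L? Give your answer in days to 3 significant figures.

1.81 d

t = ln(C₀/C)/k = ln(11.5/5.79)/0.38 = 0.6862/0.38 = 1.806 d.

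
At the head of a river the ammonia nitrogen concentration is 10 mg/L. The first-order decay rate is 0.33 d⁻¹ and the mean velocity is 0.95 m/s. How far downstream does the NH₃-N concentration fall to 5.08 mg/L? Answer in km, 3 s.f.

168 km

From C = C₀·e^(−kt), t = ln(C₀/C)/k = ln(10/5.08)/0.33 = 0.6773/0.33 = 2.052 d.
Distance = v·t = 0.95 m/s × 1.773e+05 s = 1.685e+05 m = 168.5 km.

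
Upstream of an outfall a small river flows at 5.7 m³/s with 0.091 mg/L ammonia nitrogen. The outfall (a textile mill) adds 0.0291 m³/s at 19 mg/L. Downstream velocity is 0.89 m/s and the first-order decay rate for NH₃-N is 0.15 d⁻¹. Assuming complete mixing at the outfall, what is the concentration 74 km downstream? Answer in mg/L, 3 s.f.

After complete mixing, C₀ = (0.0291·19 + 5.7·0.091) / 5.729 = 0.187 mg/L.
Travel time t = 7.4e+04 m / 0.89 m/s = 8.315e+04 s = 0.9623 d.
C = 0.187·exp(−0.15·0.9623) = 0.187·0.8656 = 0.1619 mg/L.

0.162 mg/L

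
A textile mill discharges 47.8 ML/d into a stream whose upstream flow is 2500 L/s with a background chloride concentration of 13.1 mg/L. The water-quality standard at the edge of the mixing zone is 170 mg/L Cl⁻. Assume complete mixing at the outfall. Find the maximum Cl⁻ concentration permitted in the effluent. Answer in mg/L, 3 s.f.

47.8 ML/d = 0.5532 m³/s.
2500 L/s = 2.5 m³/s.
Mass balance: 170·3.053 = 0.5532·Cₑ + 2.5·13.1.
Cₑ = (519.1 − 32.75) / 0.5532 = 879 mg/L.

879 mg/L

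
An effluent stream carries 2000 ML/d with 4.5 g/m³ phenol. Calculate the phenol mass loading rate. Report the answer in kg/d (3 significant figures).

2000 ML/d = 23.15 m³/s.
Mass flux = Q·C = 23.15 m³/s × 4.5 g/m³ = 104.2 g/s.
= 104.2 g/s × 86.4 = 9000 kg/d.

9000 kg/d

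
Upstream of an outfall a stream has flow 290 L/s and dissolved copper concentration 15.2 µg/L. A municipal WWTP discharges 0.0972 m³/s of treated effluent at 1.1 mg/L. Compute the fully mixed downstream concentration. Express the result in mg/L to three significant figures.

0.288 mg/L

290 L/s = 0.29 m³/s.
15.2 µg/L = 0.0152 mg/L.
Flow-weighted mixing gives C = (0.0972·1.1 + 0.29·0.0152) / (0.0972 + 0.29) = 0.1113/0.3872 = 0.2875 mg/L.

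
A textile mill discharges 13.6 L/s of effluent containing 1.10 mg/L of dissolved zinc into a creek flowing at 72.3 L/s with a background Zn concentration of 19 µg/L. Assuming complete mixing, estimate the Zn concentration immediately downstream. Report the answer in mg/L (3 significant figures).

13.6 L/s = 0.0136 m³/s.
72.3 L/s = 0.0723 m³/s.
19 µg/L = 0.019 mg/L.
By mass balance at complete mixing, C = (0.0136·1.1 + 0.0723·0.019) / (0.0136 + 0.0723) = 0.01633/0.0859 = 0.1901 mg/L.

0.190 mg/L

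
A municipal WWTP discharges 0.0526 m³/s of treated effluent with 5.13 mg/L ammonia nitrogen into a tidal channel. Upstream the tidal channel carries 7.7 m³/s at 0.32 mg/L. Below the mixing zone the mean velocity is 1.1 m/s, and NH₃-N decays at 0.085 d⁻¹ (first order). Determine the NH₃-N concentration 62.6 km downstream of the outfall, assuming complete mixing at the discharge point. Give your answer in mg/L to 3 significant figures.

0.333 mg/L

After complete mixing, C₀ = (0.0526·5.13 + 7.7·0.32) / 7.753 = 0.3526 mg/L.
Travel time t = 6.26e+04 m / 1.1 m/s = 5.691e+04 s = 0.6587 d.
C = 0.3526·exp(−0.085·0.6587) = 0.3526·0.9456 = 0.3334 mg/L.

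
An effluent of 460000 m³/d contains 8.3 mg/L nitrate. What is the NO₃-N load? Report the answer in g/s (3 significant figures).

460000 m³/d = 5.324 m³/s.
Mass flux = Q·C = 5.324 m³/s × 8.3 g/m³ = 44.19 g/s.

44.2 g/s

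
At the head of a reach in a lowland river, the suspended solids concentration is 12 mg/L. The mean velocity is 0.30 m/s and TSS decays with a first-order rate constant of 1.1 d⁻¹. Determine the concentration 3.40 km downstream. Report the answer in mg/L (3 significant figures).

10.4 mg/L

Travel time t = 3.40 km / 0.30 m/s = 3400/0.30 = 1.133e+04 s = 0.1312 d.
First-order decay: C = 12·exp(−1.1·0.1312) = 12·0.8656 = 10.39 mg/L.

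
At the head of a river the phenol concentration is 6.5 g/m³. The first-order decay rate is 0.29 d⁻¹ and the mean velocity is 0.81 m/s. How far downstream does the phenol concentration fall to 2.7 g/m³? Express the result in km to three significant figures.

From C = C₀·e^(−kt), t = ln(C₀/C)/k = ln(6.5/2.7)/0.29 = 0.8786/0.29 = 3.029 d.
Distance = v·t = 0.81 m/s × 2.617e+05 s = 2.12e+05 m = 212 km.

212 km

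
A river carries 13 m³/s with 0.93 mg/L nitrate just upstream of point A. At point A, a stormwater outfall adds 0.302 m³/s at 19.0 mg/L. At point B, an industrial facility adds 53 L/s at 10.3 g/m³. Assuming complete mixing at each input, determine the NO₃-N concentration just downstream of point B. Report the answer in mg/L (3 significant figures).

After input A: C = (13·0.93 + 0.302·19) / 13.3 = 1.34 mg/L.
53 L/s = 0.053 m³/s.
After input B: C = (13.3·1.34 + 0.053·10.3) / 13.36 = 1.376 mg/L.

1.38 mg/L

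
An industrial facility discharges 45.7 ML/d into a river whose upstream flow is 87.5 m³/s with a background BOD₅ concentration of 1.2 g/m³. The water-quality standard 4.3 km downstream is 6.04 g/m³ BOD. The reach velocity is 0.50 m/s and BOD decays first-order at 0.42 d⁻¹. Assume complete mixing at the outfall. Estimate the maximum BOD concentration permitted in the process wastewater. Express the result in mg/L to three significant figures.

850 mg/L

45.7 ML/d = 0.5289 m³/s.
Travel time to the compliance point: t = 4300/0.50 = 8600 s = 0.09954 d; decay factor exp(−0.42·0.09954) = 0.9591.
So the concentration just after mixing may be at most 6.04/0.9591 = 6.298 mg/L.
Mass balance: 6.298·88.03 = 0.5289·Cₑ + 87.5·1.2.
Cₑ = (554.4 − 105) / 0.5289 = 849.6 mg/L.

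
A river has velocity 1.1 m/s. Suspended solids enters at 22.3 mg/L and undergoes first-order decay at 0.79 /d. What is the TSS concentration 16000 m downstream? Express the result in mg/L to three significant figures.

Travel time t = 16000 m / 1.1 m/s = 1.6e+04/1.1 = 1.455e+04 s = 0.1684 d.
First-order decay: C = 22.3·exp(−0.79·0.1684) = 22.3·0.8755 = 19.52 mg/L.

19.5 mg/L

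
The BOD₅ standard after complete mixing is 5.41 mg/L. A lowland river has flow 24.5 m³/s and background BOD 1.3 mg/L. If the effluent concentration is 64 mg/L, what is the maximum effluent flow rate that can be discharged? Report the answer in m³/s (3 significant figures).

Mass balance at complete mixing: C_std·(Q_w + Q_r) = Q_w·C_e + Q_r·C_b.
Rearranging, Q_w = Q_r·(C_std − C_b)/(C_e − C_std) = 24.5·(5.41 − 1.3) / (64 − 5.41) = 1.719 m³/s.

1.72 m³/s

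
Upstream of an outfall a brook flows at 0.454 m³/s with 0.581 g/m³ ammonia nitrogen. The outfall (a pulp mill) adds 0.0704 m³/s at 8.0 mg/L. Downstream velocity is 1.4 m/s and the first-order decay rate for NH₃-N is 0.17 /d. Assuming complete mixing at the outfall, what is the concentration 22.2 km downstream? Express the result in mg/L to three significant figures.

After complete mixing, C₀ = (0.0704·8 + 0.454·0.581) / 0.5244 = 1.577 mg/L.
Travel time t = 2.22e+04 m / 1.4 m/s = 1.586e+04 s = 0.1835 d.
C = 1.577·exp(−0.17·0.1835) = 1.577·0.9693 = 1.529 mg/L.

1.53 mg/L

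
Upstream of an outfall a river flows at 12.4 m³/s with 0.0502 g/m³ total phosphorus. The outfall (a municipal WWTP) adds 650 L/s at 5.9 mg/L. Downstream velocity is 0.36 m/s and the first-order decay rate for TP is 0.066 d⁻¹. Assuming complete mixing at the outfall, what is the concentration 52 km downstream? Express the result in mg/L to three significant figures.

650 L/s = 0.65 m³/s.
After complete mixing, C₀ = (0.65·5.9 + 12.4·0.0502) / 13.05 = 0.3416 mg/L.
Travel time t = 5.2e+04 m / 0.36 m/s = 1.444e+05 s = 1.672 d.
C = 0.3416·exp(−0.066·1.672) = 0.3416·0.8955 = 0.3059 mg/L.

0.306 mg/L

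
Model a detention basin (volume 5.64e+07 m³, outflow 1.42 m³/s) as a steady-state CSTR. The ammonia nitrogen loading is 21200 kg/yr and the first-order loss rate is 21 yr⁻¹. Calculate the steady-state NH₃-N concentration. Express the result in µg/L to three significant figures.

17.2 µg/L

Outflow Q = 1.42 m³/s × 3.156e+07 s/yr = 4.481e+07 m³/yr.
Steady-state CSTR mass balance: W = Q·C + k·V·C, so C = W/(Q + kV).
Q + kV = 4.481e+07 + 21·5.64e+07 = 1.229e+09 m³/yr.
C = 21200/1.229e+09 = 1.725e-05 kg/m³ = 0.01725 mg/L = 17.25 µg/L.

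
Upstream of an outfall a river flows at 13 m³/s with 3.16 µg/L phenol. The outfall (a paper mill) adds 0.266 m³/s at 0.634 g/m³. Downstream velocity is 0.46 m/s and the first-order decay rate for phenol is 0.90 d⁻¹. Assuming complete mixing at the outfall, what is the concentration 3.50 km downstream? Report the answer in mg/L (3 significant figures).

0.0146 mg/L

3.16 µg/L = 0.00316 mg/L.
After complete mixing, C₀ = (0.266·0.634 + 13·0.00316) / 13.27 = 0.01581 mg/L.
Travel time t = 3500 m / 0.46 m/s = 7609 s = 0.08806 d.
C = 0.01581·exp(−0.90·0.08806) = 0.01581·0.9238 = 0.0146 mg/L.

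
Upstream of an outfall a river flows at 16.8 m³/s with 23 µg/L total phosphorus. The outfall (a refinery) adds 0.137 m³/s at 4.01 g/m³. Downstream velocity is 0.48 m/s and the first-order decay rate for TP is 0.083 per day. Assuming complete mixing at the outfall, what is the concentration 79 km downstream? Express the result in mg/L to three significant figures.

0.0472 mg/L

23 µg/L = 0.023 mg/L.
After complete mixing, C₀ = (0.137·4.01 + 16.8·0.023) / 16.94 = 0.05525 mg/L.
Travel time t = 7.9e+04 m / 0.48 m/s = 1.646e+05 s = 1.905 d.
C = 0.05525·exp(−0.083·1.905) = 0.05525·0.8538 = 0.04717 mg/L.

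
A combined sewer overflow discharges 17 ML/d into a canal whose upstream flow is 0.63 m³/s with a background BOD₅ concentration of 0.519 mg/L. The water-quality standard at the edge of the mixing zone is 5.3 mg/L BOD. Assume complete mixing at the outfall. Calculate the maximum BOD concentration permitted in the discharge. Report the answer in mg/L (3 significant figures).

17 ML/d = 0.1968 m³/s.
Mass balance: 5.3·0.8268 = 0.1968·Cₑ + 0.63·0.519.
Cₑ = (4.382 − 0.327) / 0.1968 = 20.61 mg/L.

20.6 mg/L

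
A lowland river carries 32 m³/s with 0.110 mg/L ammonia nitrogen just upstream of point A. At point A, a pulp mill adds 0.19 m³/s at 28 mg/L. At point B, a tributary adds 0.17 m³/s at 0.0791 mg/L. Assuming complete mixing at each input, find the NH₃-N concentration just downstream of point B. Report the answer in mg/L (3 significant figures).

0.274 mg/L

After input A: C = (32·0.11 + 0.19·28) / 32.19 = 0.2746 mg/L.
After input B: C = (32.19·0.2746 + 0.17·0.0791) / 32.36 = 0.2736 mg/L.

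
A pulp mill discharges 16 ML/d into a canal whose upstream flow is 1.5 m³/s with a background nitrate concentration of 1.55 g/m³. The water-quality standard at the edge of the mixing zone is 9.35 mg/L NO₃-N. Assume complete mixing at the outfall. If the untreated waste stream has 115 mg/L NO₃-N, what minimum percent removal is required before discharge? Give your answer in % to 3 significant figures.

16 ML/d = 0.1852 m³/s.
Mass balance: 9.35·1.685 = 0.1852·Cₑ + 1.5·1.55.
Cₑ = (15.76 − 2.325) / 0.1852 = 72.53 mg/L.
Required removal = 1 − 72.53/115 = 36.93 %.

36.9 %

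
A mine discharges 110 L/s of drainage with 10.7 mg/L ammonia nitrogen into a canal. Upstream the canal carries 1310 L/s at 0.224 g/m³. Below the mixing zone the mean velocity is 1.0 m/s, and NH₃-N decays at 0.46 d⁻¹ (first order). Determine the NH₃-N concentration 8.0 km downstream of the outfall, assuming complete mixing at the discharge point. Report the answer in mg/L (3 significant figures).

110 L/s = 0.11 m³/s.
1310 L/s = 1.31 m³/s.
After complete mixing, C₀ = (0.11·10.7 + 1.31·0.224) / 1.42 = 1.036 mg/L.
Travel time t = 8000 m / 1.0 m/s = 8000 s = 0.09259 d.
C = 1.036·exp(−0.46·0.09259) = 1.036·0.9583 = 0.9923 mg/L.

0.992 mg/L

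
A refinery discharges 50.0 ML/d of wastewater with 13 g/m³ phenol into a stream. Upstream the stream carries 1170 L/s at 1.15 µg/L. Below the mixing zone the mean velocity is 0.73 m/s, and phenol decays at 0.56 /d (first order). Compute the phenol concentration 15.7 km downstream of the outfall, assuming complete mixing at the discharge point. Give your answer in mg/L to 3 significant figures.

50.0 ML/d = 0.5787 m³/s.
1170 L/s = 1.17 m³/s.
1.15 µg/L = 0.00115 mg/L.
After complete mixing, C₀ = (0.5787·13 + 1.17·0.00115) / 1.749 = 4.303 mg/L.
Travel time t = 1.57e+04 m / 0.73 m/s = 2.151e+04 s = 0.2489 d.
C = 4.303·exp(−0.56·0.2489) = 4.303·0.8699 = 3.743 mg/L.

3.74 mg/L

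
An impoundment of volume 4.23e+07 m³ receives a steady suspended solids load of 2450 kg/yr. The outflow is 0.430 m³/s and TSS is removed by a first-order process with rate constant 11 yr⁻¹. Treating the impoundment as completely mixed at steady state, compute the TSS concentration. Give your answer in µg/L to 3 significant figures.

Outflow Q = 0.430 m³/s × 3.156e+07 s/yr = 1.357e+07 m³/yr.
Steady-state CSTR mass balance: W = Q·C + k·V·C, so C = W/(Q + kV).
Q + kV = 1.357e+07 + 11·4.23e+07 = 4.789e+08 m³/yr.
C = 2450/4.789e+08 = 5.116e-06 kg/m³ = 0.005116 mg/L = 5.116 µg/L.

5.12 µg/L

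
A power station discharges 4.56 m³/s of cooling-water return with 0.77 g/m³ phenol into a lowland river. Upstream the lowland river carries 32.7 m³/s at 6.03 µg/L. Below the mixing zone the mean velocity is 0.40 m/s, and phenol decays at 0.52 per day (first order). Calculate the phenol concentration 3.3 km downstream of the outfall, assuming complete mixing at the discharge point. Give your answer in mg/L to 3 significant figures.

6.03 µg/L = 0.00603 mg/L.
After complete mixing, C₀ = (4.56·0.77 + 32.7·0.00603) / 37.26 = 0.09953 mg/L.
Travel time t = 3300 m / 0.40 m/s = 8250 s = 0.09549 d.
C = 0.09953·exp(−0.52·0.09549) = 0.09953·0.9516 = 0.09471 mg/L.

0.0947 mg/L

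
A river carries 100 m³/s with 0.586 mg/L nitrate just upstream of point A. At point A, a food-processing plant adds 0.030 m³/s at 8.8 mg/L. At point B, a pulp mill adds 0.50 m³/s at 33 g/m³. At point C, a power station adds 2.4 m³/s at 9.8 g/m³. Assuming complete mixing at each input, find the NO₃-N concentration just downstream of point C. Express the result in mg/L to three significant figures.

After input A: C = (100·0.586 + 0.03·8.8) / 100 = 0.5885 mg/L.
After input B: C = (100·0.5885 + 0.5·33) / 100.5 = 0.7497 mg/L.
After input C: C = (100.5·0.7497 + 2.4·9.8) / 102.9 = 0.9607 mg/L.

0.961 mg/L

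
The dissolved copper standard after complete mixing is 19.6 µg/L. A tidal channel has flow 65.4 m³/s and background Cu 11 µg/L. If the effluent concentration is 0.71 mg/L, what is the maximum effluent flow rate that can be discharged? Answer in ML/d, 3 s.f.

11 µg/L = 0.011 mg/L.
19.6 µg/L = 0.0196 mg/L.
Mass balance at complete mixing: C_std·(Q_w + Q_r) = Q_w·C_e + Q_r·C_b.
Rearranging, Q_w = Q_r·(C_std − C_b)/(C_e − C_std) = 65.4·(0.0196 − 0.011) / (0.71 − 0.0196) = 0.8147 m³/s.
= 70.39 ML/d.

70.4 ML/d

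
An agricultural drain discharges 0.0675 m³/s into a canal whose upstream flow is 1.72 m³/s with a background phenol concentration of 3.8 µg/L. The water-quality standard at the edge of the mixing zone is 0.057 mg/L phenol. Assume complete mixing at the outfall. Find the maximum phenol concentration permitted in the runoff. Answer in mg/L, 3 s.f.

1.41 mg/L

3.8 µg/L = 0.0038 mg/L.
Mass balance: 0.057·1.788 = 0.0675·Cₑ + 1.72·0.0038.
Cₑ = (0.1019 − 0.006536) / 0.0675 = 1.413 mg/L.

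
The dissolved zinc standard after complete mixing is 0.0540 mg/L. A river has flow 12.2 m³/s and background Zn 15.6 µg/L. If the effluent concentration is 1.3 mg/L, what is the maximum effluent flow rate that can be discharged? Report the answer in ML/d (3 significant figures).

15.6 µg/L = 0.0156 mg/L.
Mass balance at complete mixing: C_std·(Q_w + Q_r) = Q_w·C_e + Q_r·C_b.
Rearranging, Q_w = Q_r·(C_std − C_b)/(C_e − C_std) = 12.2·(0.054 − 0.0156) / (1.3 − 0.054) = 0.376 m³/s.
= 32.49 ML/d.

32.5 ML/d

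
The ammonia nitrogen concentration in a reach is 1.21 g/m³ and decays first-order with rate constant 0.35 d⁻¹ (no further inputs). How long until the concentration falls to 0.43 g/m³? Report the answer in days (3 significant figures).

2.96 d

t = ln(C₀/C)/k = ln(1.21/0.43)/0.35 = 1.035/0.35 = 2.956 d.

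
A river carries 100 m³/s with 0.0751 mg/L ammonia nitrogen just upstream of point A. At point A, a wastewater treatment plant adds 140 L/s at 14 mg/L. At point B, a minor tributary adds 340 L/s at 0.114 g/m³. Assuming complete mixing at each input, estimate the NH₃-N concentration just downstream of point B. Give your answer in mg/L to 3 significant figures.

0.0946 mg/L

140 L/s = 0.14 m³/s.
After input A: C = (100·0.0751 + 0.14·14) / 100.1 = 0.09457 mg/L.
340 L/s = 0.34 m³/s.
After input B: C = (100.1·0.09457 + 0.34·0.114) / 100.5 = 0.09463 mg/L.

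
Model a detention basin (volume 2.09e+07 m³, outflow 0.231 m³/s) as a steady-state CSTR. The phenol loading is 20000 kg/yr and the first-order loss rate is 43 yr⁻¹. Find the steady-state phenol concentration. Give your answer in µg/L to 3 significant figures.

Outflow Q = 0.231 m³/s × 3.156e+07 s/yr = 7.29e+06 m³/yr.
Steady-state CSTR mass balance: W = Q·C + k·V·C, so C = W/(Q + kV).
Q + kV = 7.29e+06 + 43·2.09e+07 = 9.06e+08 m³/yr.
C = 20000/9.06e+08 = 2.208e-05 kg/m³ = 0.02208 mg/L = 22.08 µg/L.

22.1 µg/L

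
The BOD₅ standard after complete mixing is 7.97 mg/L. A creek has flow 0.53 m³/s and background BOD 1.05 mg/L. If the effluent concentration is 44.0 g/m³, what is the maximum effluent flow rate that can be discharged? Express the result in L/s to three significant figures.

102 L/s

Mass balance at complete mixing: C_std·(Q_w + Q_r) = Q_w·C_e + Q_r·C_b.
Rearranging, Q_w = Q_r·(C_std − C_b)/(C_e − C_std) = 0.53·(7.97 − 1.05) / (44 − 7.97) = 0.1018 m³/s.
= 101.8 L/s.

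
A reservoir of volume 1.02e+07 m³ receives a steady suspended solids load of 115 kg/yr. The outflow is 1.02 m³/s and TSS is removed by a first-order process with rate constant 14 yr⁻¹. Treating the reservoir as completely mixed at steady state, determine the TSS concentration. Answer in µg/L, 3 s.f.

0.657 µg/L

Outflow Q = 1.02 m³/s × 3.156e+07 s/yr = 3.219e+07 m³/yr.
Steady-state CSTR mass balance: W = Q·C + k·V·C, so C = W/(Q + kV).
Q + kV = 3.219e+07 + 14·1.02e+07 = 1.75e+08 m³/yr.
C = 115/1.75e+08 = 6.572e-07 kg/m³ = 0.0006572 mg/L = 0.6572 µg/L.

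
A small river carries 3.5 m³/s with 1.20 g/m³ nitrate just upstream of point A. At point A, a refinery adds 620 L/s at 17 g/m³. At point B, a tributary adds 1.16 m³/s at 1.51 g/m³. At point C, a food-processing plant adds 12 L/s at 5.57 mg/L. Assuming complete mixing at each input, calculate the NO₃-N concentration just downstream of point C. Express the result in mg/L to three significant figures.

3.13 mg/L

620 L/s = 0.62 m³/s.
After input A: C = (3.5·1.2 + 0.62·17) / 4.12 = 3.578 mg/L.
After input B: C = (4.12·3.578 + 1.16·1.51) / 5.28 = 3.123 mg/L.
12 L/s = 0.012 m³/s.
After input C: C = (5.28·3.123 + 0.012·5.57) / 5.292 = 3.129 mg/L.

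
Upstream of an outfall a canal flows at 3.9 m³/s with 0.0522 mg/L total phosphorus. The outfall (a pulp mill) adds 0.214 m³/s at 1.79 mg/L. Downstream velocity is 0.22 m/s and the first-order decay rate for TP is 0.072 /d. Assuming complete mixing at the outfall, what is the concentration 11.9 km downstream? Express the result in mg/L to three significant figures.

After complete mixing, C₀ = (0.214·1.79 + 3.9·0.0522) / 4.114 = 0.1426 mg/L.
Travel time t = 1.19e+04 m / 0.22 m/s = 5.409e+04 s = 0.6261 d.
C = 0.1426·exp(−0.072·0.6261) = 0.1426·0.9559 = 0.1363 mg/L.

0.136 mg/L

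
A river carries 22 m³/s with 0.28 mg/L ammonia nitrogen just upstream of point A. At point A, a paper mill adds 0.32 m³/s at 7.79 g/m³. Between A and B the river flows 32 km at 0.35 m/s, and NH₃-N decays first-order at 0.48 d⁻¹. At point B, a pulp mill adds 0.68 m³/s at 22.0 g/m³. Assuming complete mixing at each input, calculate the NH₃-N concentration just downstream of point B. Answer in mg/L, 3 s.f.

After input A: C = (22·0.28 + 0.32·7.79) / 22.32 = 0.3877 mg/L.
Over the 32 km reach to input B (t = 9.143e+04 s = 1.058 d), decay gives C = 0.3877·exp(−0.48·1.058) = 0.2333 mg/L.
After input B: C = (22.32·0.2333 + 0.68·22) / 23 = 0.8768 mg/L.

0.877 mg/L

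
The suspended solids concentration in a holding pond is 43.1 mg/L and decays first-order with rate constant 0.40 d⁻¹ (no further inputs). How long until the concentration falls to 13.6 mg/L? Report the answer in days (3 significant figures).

2.88 d

t = ln(C₀/C)/k = ln(43.1/13.6)/0.40 = 1.153/0.40 = 2.884 d.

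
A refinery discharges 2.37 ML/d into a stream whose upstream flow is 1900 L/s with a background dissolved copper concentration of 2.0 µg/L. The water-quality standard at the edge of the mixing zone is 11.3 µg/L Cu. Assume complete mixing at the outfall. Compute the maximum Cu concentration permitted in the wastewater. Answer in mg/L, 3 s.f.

2.37 ML/d = 0.02743 m³/s.
1900 L/s = 1.9 m³/s.
2.0 µg/L = 0.002 mg/L.
11.3 µg/L = 0.0113 mg/L.
Mass balance: 0.0113·1.927 = 0.02743·Cₑ + 1.9·0.002.
Cₑ = (0.02178 − 0.0038) / 0.02743 = 0.6555 mg/L.

0.655 mg/L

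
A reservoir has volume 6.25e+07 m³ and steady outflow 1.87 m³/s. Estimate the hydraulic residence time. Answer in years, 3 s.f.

1.06 yr

Q = 1.87 m³/s × 3.156e+07 s/yr = 5.901e+07 m³/yr.
Hydraulic residence time τ = V/Q = 6.25e+07/5.901e+07 = 1.059 yr.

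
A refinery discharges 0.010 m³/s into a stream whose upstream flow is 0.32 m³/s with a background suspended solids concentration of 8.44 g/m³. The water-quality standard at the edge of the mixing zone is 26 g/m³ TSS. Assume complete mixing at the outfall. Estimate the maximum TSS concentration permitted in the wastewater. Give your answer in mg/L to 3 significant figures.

588 mg/L

Mass balance: 26·0.33 = 0.01·Cₑ + 0.32·8.44.
Cₑ = (8.58 − 2.701) / 0.01 = 587.9 mg/L.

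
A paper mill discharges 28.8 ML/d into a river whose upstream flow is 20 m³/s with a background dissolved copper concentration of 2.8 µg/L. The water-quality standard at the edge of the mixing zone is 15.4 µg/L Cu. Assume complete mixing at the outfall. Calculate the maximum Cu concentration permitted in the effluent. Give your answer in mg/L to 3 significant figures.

28.8 ML/d = 0.3333 m³/s.
2.8 µg/L = 0.0028 mg/L.
15.4 µg/L = 0.0154 mg/L.
Mass balance: 0.0154·20.33 = 0.3333·Cₑ + 20·0.0028.
Cₑ = (0.3131 − 0.056) / 0.3333 = 0.7714 mg/L.

0.771 mg/L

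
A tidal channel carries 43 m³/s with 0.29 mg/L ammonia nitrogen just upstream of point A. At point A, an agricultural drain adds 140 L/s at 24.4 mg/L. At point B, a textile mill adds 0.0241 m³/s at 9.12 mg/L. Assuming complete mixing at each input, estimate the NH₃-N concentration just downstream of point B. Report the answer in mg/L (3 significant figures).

0.373 mg/L

140 L/s = 0.14 m³/s.
After input A: C = (43·0.29 + 0.14·24.4) / 43.14 = 0.3682 mg/L.
After input B: C = (43.14·0.3682 + 0.0241·9.12) / 43.16 = 0.3731 mg/L.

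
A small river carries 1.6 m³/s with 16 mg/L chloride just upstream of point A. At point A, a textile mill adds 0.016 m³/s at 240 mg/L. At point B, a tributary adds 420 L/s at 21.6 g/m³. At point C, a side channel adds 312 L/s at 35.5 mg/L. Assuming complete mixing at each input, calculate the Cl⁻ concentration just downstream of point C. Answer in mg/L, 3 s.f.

21.1 mg/L

After input A: C = (1.6·16 + 0.016·240) / 1.616 = 18.22 mg/L.
420 L/s = 0.42 m³/s.
After input B: C = (1.616·18.22 + 0.42·21.6) / 2.036 = 18.92 mg/L.
312 L/s = 0.312 m³/s.
After input C: C = (2.036·18.92 + 0.312·35.5) / 2.348 = 21.12 mg/L.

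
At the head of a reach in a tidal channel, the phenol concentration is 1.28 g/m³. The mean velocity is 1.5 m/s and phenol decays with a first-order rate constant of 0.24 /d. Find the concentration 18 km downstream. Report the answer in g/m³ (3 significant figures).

Travel time t = 18 km / 1.5 m/s = 1.8e+04/1.5 = 1.2e+04 s = 0.1389 d.
First-order decay: C = 1.28·exp(−0.24·0.1389) = 1.28·0.9672 = 1.238 g/m³.

1.24 g/m³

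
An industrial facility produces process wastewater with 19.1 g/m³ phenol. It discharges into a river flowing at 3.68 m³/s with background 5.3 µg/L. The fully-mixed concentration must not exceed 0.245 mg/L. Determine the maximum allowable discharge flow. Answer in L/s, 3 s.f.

5.3 µg/L = 0.0053 mg/L.
Mass balance at complete mixing: C_std·(Q_w + Q_r) = Q_w·C_e + Q_r·C_b.
Rearranging, Q_w = Q_r·(C_std − C_b)/(C_e − C_std) = 3.68·(0.245 − 0.0053) / (19.1 − 0.245) = 0.04678 m³/s.
= 46.78 L/s.

46.8 L/s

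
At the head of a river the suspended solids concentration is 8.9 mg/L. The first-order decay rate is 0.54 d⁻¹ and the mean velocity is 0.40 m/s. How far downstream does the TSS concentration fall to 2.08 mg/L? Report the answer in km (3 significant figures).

93.0 km

From C = C₀·e^(−kt), t = ln(C₀/C)/k = ln(8.9/2.08)/0.54 = 1.454/0.54 = 2.692 d.
Distance = v·t = 0.40 m/s × 2.326e+05 s = 9.304e+04 m = 93.04 km.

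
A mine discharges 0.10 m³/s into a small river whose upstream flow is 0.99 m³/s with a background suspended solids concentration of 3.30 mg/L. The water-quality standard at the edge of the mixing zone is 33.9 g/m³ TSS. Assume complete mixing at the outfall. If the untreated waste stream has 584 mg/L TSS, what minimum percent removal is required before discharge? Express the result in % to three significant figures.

42.3 %

Mass balance: 33.9·1.09 = 0.1·Cₑ + 0.99·3.3.
Cₑ = (36.95 − 3.267) / 0.1 = 336.8 mg/L.
Required removal = 1 − 336.8/584 = 42.32 %.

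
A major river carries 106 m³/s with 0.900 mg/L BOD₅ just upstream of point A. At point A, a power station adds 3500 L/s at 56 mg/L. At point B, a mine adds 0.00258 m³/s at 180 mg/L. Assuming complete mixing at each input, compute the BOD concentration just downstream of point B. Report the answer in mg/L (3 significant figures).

2.67 mg/L

3500 L/s = 3.5 m³/s.
After input A: C = (106·0.9 + 3.5·56) / 109.5 = 2.661 mg/L.
After input B: C = (109.5·2.661 + 0.00258·180) / 109.5 = 2.665 mg/L.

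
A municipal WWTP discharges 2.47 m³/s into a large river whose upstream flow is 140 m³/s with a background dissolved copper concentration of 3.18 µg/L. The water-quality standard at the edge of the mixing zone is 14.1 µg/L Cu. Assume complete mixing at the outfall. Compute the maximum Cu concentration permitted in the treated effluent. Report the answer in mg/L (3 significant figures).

3.18 µg/L = 0.00318 mg/L.
14.1 µg/L = 0.0141 mg/L.
Mass balance: 0.0141·142.5 = 2.47·Cₑ + 140·0.00318.
Cₑ = (2.009 − 0.4452) / 2.47 = 0.633 mg/L.

0.633 mg/L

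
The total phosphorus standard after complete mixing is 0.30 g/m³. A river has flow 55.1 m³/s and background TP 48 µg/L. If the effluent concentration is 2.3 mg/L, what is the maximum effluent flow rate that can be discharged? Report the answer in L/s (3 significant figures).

48 µg/L = 0.048 mg/L.
Mass balance at complete mixing: C_std·(Q_w + Q_r) = Q_w·C_e + Q_r·C_b.
Rearranging, Q_w = Q_r·(C_std − C_b)/(C_e − C_std) = 55.1·(0.3 − 0.048) / (2.3 − 0.3) = 6.943 m³/s.
= 6943 L/s.

6940 L/s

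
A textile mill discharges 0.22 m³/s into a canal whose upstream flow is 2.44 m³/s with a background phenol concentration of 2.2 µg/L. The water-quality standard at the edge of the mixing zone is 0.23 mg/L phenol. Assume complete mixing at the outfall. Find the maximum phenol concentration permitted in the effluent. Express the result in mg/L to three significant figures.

2.2 µg/L = 0.0022 mg/L.
Mass balance: 0.23·2.66 = 0.22·Cₑ + 2.44·0.0022.
Cₑ = (0.6118 − 0.005368) / 0.22 = 2.757 mg/L.

2.76 mg/L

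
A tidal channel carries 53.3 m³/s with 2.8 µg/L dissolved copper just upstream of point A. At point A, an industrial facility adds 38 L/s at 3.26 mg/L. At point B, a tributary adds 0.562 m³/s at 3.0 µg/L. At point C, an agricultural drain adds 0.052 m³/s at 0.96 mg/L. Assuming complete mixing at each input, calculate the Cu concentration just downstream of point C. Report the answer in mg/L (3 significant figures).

2.8 µg/L = 0.0028 mg/L.
38 L/s = 0.038 m³/s.
After input A: C = (53.3·0.0028 + 0.038·3.26) / 53.34 = 0.005121 mg/L.
3.0 µg/L = 0.003 mg/L.
After input B: C = (53.34·0.005121 + 0.562·0.003) / 53.9 = 0.005098 mg/L.
After input C: C = (53.9·0.005098 + 0.052·0.96) / 53.95 = 0.006019 mg/L.

0.00602 mg/L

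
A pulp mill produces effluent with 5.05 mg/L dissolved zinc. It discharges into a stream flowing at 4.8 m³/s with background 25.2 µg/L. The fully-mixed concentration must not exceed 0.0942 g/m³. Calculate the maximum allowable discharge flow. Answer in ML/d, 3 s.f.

5.77 ML/d

25.2 µg/L = 0.0252 mg/L.
Mass balance at complete mixing: C_std·(Q_w + Q_r) = Q_w·C_e + Q_r·C_b.
Rearranging, Q_w = Q_r·(C_std − C_b)/(C_e − C_std) = 4.8·(0.0942 − 0.0252) / (5.05 − 0.0942) = 0.06683 m³/s.
= 5.774 ML/d.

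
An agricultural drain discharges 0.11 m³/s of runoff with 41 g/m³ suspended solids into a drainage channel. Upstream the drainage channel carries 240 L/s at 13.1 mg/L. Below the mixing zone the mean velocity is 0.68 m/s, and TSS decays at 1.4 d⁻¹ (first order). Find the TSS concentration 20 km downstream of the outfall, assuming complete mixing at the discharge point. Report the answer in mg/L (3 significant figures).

13.6 mg/L

240 L/s = 0.24 m³/s.
After complete mixing, C₀ = (0.11·41 + 0.24·13.1) / 0.35 = 21.87 mg/L.
Travel time t = 2e+04 m / 0.68 m/s = 2.941e+04 s = 0.3404 d.
C = 21.87·exp(−1.4·0.3404) = 21.87·0.6209 = 13.58 mg/L.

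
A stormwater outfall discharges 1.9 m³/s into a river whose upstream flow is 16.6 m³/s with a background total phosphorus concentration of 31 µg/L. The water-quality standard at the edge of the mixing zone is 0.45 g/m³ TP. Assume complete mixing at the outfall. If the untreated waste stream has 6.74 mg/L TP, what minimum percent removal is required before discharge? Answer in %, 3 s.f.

39.0 %

31 µg/L = 0.031 mg/L.
Mass balance: 0.45·18.5 = 1.9·Cₑ + 16.6·0.031.
Cₑ = (8.325 − 0.5146) / 1.9 = 4.111 mg/L.
Required removal = 1 − 4.111/6.74 = 39.01 %.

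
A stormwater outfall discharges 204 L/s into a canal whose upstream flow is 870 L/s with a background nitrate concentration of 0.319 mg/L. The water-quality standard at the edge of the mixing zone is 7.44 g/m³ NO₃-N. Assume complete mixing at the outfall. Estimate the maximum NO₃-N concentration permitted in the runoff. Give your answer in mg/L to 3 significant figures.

204 L/s = 0.204 m³/s.
870 L/s = 0.87 m³/s.
Mass balance: 7.44·1.074 = 0.204·Cₑ + 0.87·0.319.
Cₑ = (7.991 − 0.2775) / 0.204 = 37.81 mg/L.

37.8 mg/L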